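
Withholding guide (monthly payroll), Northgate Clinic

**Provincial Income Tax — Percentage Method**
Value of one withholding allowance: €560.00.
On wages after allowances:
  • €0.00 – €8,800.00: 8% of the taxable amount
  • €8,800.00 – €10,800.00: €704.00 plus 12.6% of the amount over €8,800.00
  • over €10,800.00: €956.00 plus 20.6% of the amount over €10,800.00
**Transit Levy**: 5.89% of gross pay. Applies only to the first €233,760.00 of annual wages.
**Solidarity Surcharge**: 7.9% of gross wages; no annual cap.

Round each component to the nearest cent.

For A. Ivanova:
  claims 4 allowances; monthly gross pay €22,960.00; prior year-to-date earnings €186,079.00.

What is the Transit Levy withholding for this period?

Transit Levy: 5.89% × €22,960.00 = €1,352.34

€1,352.34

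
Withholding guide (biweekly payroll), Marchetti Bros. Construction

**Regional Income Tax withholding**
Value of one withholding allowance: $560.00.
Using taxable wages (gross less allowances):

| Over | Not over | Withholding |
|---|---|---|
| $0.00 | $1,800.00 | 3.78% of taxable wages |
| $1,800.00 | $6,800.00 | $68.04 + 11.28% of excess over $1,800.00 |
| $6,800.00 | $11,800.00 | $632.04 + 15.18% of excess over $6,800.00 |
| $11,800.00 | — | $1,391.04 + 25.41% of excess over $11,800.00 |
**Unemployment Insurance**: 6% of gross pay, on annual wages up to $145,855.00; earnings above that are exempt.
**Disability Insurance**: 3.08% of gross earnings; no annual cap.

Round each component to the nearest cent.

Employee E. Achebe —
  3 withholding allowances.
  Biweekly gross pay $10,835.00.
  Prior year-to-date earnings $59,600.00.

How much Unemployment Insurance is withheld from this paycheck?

$650.10

Unemployment Insurance: 6% × $10,835.00 = $650.10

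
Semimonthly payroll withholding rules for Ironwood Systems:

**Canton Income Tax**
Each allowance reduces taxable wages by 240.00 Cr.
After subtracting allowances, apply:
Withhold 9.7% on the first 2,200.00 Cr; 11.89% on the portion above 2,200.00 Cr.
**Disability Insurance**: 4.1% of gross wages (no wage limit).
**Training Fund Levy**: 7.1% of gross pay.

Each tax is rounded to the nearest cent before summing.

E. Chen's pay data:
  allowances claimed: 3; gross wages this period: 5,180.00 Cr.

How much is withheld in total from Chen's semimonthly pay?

1,062.27 Cr

Canton Income Tax: taxable = 5,180.00 Cr − 3×240.00 Cr = 4,460.00 Cr
  213.40 Cr + 11.89% × (4,460.00 Cr − 2,200.00 Cr) = 213.40 Cr + 11.89% × 2,260.00 Cr = 482.11 Cr
Disability Insurance: 4.1% × 5,180.00 Cr = 212.38 Cr
Training Fund Levy: 7.1% × 5,180.00 Cr = 367.78 Cr
Total: 482.11 Cr + 212.38 Cr + 367.78 Cr = 1,062.27 Cr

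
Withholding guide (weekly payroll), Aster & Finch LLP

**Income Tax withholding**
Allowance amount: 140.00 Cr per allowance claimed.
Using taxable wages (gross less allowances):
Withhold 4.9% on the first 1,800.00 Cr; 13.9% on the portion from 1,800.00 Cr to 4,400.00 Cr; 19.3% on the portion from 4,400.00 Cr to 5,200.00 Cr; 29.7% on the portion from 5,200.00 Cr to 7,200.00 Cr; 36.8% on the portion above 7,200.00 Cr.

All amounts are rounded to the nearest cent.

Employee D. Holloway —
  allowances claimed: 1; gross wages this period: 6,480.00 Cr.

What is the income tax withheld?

Income Tax: taxable = 6,480.00 Cr − 1×140.00 Cr = 6,340.00 Cr
  604.00 Cr + 29.7% × (6,340.00 Cr − 5,200.00 Cr) = 604.00 Cr + 29.7% × 1,140.00 Cr = 942.58 Cr

942.58 Cr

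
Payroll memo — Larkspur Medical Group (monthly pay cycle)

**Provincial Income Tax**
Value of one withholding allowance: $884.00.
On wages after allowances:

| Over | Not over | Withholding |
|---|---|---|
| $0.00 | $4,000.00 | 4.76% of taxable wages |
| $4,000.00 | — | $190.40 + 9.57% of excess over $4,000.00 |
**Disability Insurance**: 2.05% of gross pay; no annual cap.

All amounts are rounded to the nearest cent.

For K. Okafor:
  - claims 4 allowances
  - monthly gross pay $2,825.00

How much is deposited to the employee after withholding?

Provincial Income Tax: taxable = $2,825.00 − 4×$884.00 = $-711.00
  Taxable ≤ 0 → $0.00
Disability Insurance: 2.05% × $2,825.00 = $57.91
Total withheld: $0.00 + $57.91 = $57.91
Net pay: $2,825.00 − $57.91 = $2,767.09

$2,767.09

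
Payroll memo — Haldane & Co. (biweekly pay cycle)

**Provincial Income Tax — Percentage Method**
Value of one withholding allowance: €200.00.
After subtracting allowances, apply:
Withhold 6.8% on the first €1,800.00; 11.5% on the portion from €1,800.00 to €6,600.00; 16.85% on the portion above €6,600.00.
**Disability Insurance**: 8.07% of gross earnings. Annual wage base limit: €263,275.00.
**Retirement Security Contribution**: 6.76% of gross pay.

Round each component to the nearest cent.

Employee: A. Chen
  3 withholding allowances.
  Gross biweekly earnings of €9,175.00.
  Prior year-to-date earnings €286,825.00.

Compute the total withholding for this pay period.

Provincial Income Tax: taxable = €9,175.00 − 3×€200.00 = €8,575.00
  €674.40 + 16.85% × (€8,575.00 − €6,600.00) = €674.40 + 16.85% × €1,975.00 = €1,007.19
Disability Insurance: YTD €286,825.00 ≥ cap €263,275.00 → €0.00
Retirement Security Contribution: 6.76% × €9,175.00 = €620.23
Total: €1,007.19 + €0.00 + €620.23 = €1,627.42

€1,627.42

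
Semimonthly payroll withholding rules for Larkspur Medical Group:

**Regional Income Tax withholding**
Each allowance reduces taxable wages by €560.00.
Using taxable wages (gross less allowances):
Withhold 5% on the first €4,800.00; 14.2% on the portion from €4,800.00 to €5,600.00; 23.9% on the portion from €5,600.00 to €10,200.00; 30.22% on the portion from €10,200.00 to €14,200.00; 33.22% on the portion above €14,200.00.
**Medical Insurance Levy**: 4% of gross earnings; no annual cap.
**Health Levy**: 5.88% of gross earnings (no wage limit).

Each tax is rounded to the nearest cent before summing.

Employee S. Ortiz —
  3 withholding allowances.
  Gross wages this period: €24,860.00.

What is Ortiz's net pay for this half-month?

Regional Income Tax: taxable = €24,860.00 − 3×€560.00 = €23,180.00
  €2,661.80 + 33.22% × (€23,180.00 − €14,200.00) = €2,661.80 + 33.22% × €8,980.00 = €5,644.96
Medical Insurance Levy: 4% × €24,860.00 = €994.40
Health Levy: 5.88% × €24,860.00 = €1,461.77
Total withheld: €5,644.96 + €994.40 + €1,461.77 = €8,101.13
Net pay: €24,860.00 − €8,101.13 = €16,758.87

€16,758.87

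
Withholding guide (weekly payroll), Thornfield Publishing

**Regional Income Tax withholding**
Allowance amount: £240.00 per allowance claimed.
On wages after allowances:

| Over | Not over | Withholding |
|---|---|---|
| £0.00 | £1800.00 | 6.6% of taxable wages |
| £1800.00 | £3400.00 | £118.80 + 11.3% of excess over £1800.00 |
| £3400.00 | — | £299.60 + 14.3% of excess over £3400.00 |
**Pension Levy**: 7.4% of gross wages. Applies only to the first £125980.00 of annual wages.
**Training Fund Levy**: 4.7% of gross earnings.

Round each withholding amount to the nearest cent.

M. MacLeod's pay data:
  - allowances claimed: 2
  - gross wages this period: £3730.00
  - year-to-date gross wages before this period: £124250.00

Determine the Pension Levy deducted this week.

£128.02

Pension Levy: cap £125980.00 − YTD £124250.00 = £1730.00 subject; 7.4% × £1730.00 = £128.02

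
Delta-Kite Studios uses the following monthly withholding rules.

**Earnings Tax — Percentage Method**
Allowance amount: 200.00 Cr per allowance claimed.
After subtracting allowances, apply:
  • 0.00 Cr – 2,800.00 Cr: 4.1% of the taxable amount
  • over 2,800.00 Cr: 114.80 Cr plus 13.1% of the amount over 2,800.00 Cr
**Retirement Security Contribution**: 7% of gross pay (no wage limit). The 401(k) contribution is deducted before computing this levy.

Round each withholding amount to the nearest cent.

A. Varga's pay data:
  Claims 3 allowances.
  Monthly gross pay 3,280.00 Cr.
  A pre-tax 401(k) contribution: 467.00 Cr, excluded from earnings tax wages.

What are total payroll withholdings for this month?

287.64 Cr

Earnings Tax: taxable = 3,280.00 Cr − 467.00 Cr − 3×200.00 Cr = 2,213.00 Cr
  4.1% × 2,213.00 Cr = 90.73 Cr
Retirement Security Contribution: 7% × 2,813.00 Cr = 196.91 Cr
Total: 90.73 Cr + 196.91 Cr = 287.64 Cr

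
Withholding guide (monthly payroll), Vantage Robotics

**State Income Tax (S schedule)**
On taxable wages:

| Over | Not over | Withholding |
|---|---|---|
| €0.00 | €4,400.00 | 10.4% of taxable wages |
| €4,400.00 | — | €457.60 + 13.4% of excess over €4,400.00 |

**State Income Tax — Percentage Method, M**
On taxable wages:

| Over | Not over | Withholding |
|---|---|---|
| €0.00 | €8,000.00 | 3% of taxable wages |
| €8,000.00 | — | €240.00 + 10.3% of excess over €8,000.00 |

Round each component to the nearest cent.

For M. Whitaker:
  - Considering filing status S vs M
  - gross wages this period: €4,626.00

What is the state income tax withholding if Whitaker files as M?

€138.78

State Income Tax (M): taxable = €4,626.00
  3% × €4,626.00 = €138.78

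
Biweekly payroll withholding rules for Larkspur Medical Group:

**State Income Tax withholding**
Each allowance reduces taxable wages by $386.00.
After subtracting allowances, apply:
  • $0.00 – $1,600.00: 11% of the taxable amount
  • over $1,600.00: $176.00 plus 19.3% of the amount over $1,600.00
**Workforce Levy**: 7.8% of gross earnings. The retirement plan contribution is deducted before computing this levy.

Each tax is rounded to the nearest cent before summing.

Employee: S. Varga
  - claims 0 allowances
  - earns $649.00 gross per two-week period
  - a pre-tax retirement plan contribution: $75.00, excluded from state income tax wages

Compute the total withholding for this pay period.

$107.91

State Income Tax: taxable = $649.00 − $75.00 = $574.00
  11% × $574.00 = $63.14
Workforce Levy: 7.8% × $574.00 = $44.77
Total: $63.14 + $44.77 = $107.91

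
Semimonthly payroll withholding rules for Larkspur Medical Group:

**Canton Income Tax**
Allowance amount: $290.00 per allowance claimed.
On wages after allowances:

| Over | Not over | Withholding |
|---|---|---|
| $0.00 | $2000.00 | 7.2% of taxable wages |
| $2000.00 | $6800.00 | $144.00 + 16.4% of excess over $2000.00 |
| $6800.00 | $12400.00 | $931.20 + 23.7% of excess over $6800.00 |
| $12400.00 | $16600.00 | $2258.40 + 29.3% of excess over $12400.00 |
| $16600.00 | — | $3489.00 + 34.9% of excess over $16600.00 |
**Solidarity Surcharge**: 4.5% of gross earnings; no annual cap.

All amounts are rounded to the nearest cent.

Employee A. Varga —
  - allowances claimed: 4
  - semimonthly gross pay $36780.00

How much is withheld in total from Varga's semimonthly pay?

Canton Income Tax: taxable = $36780.00 − 4×$290.00 = $35620.00
  $3489.00 + 34.9% × ($35620.00 − $16600.00) = $3489.00 + 34.9% × $19020.00 = $10126.98
Solidarity Surcharge: 4.5% × $36780.00 = $1655.10
Total: $10126.98 + $1655.10 = $11782.08

$11782.08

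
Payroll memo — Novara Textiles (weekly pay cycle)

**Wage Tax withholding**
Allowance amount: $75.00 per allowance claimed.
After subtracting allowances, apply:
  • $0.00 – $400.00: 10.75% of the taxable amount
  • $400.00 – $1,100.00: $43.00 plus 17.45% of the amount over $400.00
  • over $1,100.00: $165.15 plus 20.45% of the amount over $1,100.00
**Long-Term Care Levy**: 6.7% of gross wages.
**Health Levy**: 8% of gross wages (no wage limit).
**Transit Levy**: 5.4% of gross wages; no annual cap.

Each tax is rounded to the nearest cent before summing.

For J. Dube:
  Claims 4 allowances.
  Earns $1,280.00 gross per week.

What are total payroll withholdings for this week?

$401.49

Wage Tax: taxable = $1,280.00 − 4×$75.00 = $980.00
  $43.00 + 17.45% × ($980.00 − $400.00) = $43.00 + 17.45% × $580.00 = $144.21
Long-Term Care Levy: 6.7% × $1,280.00 = $85.76
Health Levy: 8% × $1,280.00 = $102.40
Transit Levy: 5.4% × $1,280.00 = $69.12
Total: $144.21 + $85.76 + $102.40 + $69.12 = $401.49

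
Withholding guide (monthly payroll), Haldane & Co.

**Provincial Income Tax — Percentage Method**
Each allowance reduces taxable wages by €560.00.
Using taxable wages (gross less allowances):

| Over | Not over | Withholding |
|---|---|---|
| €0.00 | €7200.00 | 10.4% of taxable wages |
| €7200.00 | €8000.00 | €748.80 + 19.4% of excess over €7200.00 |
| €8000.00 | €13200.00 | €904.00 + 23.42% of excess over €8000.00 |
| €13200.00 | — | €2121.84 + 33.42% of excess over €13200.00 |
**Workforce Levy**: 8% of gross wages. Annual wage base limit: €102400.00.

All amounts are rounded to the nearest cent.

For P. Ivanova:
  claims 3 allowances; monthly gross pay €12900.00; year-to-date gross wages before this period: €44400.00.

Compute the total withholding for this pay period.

Provincial Income Tax: taxable = €12900.00 − 3×€560.00 = €11220.00
  €904.00 + 23.42% × (€11220.00 − €8000.00) = €904.00 + 23.42% × €3220.00 = €1658.12
Workforce Levy: 8% × €12900.00 = €1032.00
Total: €1658.12 + €1032.00 = €2690.12

€2690.12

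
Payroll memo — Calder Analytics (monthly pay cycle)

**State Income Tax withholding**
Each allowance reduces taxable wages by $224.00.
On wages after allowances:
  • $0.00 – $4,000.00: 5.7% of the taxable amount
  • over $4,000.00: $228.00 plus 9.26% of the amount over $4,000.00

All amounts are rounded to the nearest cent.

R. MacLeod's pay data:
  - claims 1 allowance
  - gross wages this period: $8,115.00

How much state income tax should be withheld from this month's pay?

$588.31

State Income Tax: taxable = $8,115.00 − 1×$224.00 = $7,891.00
  $228.00 + 9.26% × ($7,891.00 − $4,000.00) = $228.00 + 9.26% × $3,891.00 = $588.31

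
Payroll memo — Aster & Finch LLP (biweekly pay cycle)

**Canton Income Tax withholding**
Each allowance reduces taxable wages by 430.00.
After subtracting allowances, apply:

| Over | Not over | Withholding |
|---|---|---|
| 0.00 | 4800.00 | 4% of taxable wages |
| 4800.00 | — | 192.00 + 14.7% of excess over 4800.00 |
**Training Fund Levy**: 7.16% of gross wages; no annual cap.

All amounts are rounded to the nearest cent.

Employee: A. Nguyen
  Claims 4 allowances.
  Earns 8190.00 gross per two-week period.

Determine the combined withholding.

Canton Income Tax: taxable = 8190.00 − 4×430.00 = 6470.00
  192.00 + 14.7% × (6470.00 − 4800.00) = 192.00 + 14.7% × 1670.00 = 437.49
Training Fund Levy: 7.16% × 8190.00 = 586.40
Total: 437.49 + 586.40 = 1023.89

1023.89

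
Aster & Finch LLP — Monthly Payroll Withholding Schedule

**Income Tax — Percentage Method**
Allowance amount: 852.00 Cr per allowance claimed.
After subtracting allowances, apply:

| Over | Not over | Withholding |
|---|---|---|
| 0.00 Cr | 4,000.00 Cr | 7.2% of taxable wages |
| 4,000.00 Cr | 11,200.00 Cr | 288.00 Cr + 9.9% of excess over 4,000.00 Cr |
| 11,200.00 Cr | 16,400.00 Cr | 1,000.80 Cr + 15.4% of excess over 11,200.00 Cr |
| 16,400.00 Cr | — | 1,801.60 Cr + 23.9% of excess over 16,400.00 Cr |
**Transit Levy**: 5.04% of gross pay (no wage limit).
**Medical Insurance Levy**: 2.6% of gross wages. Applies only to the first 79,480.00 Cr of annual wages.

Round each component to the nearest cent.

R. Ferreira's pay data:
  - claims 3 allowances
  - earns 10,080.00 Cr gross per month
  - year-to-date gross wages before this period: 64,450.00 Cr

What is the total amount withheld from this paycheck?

1,406.99 Cr

Income Tax: taxable = 10,080.00 Cr − 3×852.00 Cr = 7,524.00 Cr
  288.00 Cr + 9.9% × (7,524.00 Cr − 4,000.00 Cr) = 288.00 Cr + 9.9% × 3,524.00 Cr = 636.88 Cr
Transit Levy: 5.04% × 10,080.00 Cr = 508.03 Cr
Medical Insurance Levy: 2.6% × 10,080.00 Cr = 262.08 Cr
Total: 636.88 Cr + 508.03 Cr + 262.08 Cr = 1,406.99 Cr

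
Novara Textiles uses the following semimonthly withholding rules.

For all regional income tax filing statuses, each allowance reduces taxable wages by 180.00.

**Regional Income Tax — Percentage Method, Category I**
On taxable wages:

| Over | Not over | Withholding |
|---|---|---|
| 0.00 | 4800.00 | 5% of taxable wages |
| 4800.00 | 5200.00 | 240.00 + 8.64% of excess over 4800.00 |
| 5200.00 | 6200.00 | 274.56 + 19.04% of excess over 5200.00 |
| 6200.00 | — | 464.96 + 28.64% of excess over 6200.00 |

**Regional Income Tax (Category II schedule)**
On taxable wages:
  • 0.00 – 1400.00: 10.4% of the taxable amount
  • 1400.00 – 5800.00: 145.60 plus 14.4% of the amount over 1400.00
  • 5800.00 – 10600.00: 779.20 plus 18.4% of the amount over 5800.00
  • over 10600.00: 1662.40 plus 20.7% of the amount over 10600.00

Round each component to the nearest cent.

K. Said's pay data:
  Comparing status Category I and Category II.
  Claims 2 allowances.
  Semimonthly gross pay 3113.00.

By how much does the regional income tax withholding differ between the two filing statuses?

202.78

Regional Income Tax (Category I): taxable = 3113.00 − 2×180.00 = 2753.00
  5% × 2753.00 = 137.65
Regional Income Tax (Category II): taxable = 3113.00 − 2×180.00 = 2753.00
  145.60 + 14.4% × (2753.00 − 1400.00) = 145.60 + 14.4% × 1353.00 = 340.43
Difference: |137.65 − 340.43| = 202.78 (higher under Category II)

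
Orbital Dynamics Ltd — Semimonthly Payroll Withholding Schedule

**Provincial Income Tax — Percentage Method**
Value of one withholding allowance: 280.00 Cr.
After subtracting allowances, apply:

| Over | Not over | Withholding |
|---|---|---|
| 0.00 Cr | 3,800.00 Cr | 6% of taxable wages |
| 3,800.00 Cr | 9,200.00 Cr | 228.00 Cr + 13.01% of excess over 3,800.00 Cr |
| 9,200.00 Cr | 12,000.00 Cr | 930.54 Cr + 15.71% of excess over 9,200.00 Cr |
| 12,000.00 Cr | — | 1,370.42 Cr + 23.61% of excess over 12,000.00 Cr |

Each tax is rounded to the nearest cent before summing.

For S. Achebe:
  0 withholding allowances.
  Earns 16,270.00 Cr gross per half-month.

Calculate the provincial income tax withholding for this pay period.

2,378.57 Cr

Provincial Income Tax: taxable = 16,270.00 Cr
  1,370.42 Cr + 23.61% × (16,270.00 Cr − 12,000.00 Cr) = 1,370.42 Cr + 23.61% × 4,270.00 Cr = 2,378.57 Cr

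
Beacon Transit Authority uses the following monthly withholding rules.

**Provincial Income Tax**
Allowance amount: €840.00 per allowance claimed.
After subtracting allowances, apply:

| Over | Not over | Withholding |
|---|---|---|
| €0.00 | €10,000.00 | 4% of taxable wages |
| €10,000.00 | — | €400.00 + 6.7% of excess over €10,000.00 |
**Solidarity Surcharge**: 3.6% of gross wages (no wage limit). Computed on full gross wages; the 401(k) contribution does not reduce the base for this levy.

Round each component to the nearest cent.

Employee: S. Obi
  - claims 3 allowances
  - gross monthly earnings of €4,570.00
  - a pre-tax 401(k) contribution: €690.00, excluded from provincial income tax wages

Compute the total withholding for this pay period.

€218.92

Provincial Income Tax: taxable = €4,570.00 − €690.00 − 3×€840.00 = €1,360.00
  4% × €1,360.00 = €54.40
Solidarity Surcharge: 3.6% × €4,570.00 = €164.52
Total: €54.40 + €164.52 = €218.92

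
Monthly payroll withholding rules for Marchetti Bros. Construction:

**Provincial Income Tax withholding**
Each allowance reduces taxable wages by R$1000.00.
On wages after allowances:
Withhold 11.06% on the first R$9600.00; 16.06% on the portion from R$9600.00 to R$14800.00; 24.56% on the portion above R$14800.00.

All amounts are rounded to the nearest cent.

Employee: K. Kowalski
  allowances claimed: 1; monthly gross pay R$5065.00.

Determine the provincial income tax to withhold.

R$449.59

Provincial Income Tax: taxable = R$5065.00 − 1×R$1000.00 = R$4065.00
  11.06% × R$4065.00 = R$449.59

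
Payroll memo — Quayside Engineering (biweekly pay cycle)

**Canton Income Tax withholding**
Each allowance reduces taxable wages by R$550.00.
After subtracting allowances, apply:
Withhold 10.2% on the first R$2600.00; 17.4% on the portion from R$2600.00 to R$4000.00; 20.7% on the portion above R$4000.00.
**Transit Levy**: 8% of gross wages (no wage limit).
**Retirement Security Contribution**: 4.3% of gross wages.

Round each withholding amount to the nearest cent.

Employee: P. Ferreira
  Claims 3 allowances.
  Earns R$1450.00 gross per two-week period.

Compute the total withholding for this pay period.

R$178.35

Canton Income Tax: taxable = R$1450.00 − 3×R$550.00 = R$-200.00
  Taxable ≤ 0 → R$0.00
Transit Levy: 8% × R$1450.00 = R$116.00
Retirement Security Contribution: 4.3% × R$1450.00 = R$62.35
Total: R$0.00 + R$116.00 + R$62.35 = R$178.35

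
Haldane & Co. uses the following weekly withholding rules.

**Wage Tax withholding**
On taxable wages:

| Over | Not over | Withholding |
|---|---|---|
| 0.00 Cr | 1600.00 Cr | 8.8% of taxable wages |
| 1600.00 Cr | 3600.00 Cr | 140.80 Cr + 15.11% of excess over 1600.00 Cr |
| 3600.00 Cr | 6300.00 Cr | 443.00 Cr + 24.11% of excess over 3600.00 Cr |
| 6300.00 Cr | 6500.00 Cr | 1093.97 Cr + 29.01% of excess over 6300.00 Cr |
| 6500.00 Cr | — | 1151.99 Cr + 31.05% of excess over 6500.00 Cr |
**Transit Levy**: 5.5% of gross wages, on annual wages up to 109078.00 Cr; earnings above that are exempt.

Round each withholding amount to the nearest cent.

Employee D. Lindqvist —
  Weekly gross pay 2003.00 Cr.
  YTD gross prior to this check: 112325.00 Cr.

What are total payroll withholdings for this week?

Wage Tax: taxable = 2003.00 Cr
  140.80 Cr + 15.11% × (2003.00 Cr − 1600.00 Cr) = 140.80 Cr + 15.11% × 403.00 Cr = 201.69 Cr
Transit Levy: YTD 112325.00 Cr ≥ cap 109078.00 Cr → 0.00 Cr
Total: 201.69 Cr + 0.00 Cr = 201.69 Cr

201.69 Cr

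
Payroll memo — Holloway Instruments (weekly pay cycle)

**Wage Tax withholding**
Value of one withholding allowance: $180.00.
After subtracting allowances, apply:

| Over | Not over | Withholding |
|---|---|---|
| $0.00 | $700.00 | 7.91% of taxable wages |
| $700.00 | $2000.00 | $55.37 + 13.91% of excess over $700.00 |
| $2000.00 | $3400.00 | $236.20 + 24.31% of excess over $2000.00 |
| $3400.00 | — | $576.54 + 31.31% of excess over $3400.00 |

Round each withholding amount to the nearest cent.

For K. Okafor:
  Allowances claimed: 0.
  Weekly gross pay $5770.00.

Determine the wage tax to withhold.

$1318.59

Wage Tax: taxable = $5770.00
  $576.54 + 31.31% × ($5770.00 − $3400.00) = $576.54 + 31.31% × $2370.00 = $1318.59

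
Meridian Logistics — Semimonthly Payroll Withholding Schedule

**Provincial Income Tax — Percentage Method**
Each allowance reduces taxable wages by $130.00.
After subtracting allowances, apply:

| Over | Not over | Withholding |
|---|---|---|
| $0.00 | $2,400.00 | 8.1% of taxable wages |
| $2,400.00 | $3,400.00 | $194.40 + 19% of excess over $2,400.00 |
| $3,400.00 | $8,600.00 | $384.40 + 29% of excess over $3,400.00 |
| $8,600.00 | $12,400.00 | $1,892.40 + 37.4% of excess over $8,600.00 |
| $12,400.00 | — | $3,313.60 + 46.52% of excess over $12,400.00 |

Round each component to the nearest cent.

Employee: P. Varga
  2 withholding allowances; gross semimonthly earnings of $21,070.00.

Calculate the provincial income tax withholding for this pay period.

Provincial Income Tax: taxable = $21,070.00 − 2×$130.00 = $20,810.00
  $3,313.60 + 46.52% × ($20,810.00 − $12,400.00) = $3,313.60 + 46.52% × $8,410.00 = $7,225.93

$7,225.93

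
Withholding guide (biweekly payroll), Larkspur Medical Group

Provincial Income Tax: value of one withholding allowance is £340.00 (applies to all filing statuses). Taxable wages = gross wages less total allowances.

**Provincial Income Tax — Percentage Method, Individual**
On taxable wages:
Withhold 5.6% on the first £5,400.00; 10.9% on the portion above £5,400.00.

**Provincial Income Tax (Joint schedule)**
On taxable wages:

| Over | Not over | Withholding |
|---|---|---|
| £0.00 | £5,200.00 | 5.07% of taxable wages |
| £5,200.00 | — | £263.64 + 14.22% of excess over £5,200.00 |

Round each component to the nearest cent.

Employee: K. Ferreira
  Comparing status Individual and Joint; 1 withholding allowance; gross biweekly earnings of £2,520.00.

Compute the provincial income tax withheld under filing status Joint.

£110.53

Provincial Income Tax (Joint): taxable = £2,520.00 − 1×£340.00 = £2,180.00
  5.07% × £2,180.00 = £110.53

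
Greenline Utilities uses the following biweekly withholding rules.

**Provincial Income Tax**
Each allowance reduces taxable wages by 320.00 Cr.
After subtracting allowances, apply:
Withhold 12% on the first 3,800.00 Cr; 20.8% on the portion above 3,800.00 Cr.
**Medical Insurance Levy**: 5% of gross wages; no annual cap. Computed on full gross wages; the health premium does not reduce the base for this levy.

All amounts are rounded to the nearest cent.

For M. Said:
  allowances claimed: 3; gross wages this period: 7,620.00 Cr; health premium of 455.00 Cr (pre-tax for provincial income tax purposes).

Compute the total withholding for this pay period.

1,337.24 Cr

Provincial Income Tax: taxable = 7,620.00 Cr − 455.00 Cr − 3×320.00 Cr = 6,205.00 Cr
  456.00 Cr + 20.8% × (6,205.00 Cr − 3,800.00 Cr) = 456.00 Cr + 20.8% × 2,405.00 Cr = 956.24 Cr
Medical Insurance Levy: 5% × 7,620.00 Cr = 381.00 Cr
Total: 956.24 Cr + 381.00 Cr = 1,337.24 Cr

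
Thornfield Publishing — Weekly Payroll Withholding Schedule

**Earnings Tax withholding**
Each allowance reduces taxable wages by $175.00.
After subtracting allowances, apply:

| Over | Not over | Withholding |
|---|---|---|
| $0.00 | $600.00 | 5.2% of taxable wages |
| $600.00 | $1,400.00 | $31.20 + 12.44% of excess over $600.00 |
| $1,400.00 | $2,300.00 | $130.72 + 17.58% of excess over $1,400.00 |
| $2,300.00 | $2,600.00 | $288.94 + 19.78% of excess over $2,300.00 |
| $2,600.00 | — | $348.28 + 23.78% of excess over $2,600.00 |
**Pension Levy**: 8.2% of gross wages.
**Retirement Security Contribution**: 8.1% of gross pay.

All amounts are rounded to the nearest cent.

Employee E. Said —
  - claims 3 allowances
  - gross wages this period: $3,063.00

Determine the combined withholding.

Earnings Tax: taxable = $3,063.00 − 3×$175.00 = $2,538.00
  $288.94 + 19.78% × ($2,538.00 − $2,300.00) = $288.94 + 19.78% × $238.00 = $336.02
Pension Levy: 8.2% × $3,063.00 = $251.17
Retirement Security Contribution: 8.1% × $3,063.00 = $248.10
Total: $336.02 + $251.17 + $248.10 = $835.29

$835.29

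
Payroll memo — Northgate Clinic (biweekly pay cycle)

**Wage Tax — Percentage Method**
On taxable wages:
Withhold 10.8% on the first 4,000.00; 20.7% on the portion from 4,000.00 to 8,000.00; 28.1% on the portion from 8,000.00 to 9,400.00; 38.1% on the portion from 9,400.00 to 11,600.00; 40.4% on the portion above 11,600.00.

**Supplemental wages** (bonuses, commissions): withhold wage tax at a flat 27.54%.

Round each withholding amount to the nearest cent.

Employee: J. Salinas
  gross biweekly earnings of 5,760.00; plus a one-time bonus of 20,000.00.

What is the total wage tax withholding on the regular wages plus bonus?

Wage Tax: taxable = 5,760.00
  432.00 + 20.7% × (5,760.00 − 4,000.00) = 432.00 + 20.7% × 1,760.00 = 796.32
Supplemental (27.54% flat on bonus): 27.54% × 20,000.00 = 5,508.00
Total wage tax: 796.32 + 5,508.00 = 6,304.32

6,304.32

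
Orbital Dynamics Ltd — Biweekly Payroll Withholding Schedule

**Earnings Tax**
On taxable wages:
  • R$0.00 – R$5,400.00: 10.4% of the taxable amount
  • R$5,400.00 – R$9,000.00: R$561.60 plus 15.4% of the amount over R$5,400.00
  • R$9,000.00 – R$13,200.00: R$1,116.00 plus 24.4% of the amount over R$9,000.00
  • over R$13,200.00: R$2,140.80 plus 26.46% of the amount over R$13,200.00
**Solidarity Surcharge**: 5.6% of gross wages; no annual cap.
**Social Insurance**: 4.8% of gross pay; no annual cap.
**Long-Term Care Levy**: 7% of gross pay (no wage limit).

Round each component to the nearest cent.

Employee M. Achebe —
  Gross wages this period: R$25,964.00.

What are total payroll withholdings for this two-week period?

Earnings Tax: taxable = R$25,964.00
  R$2,140.80 + 26.46% × (R$25,964.00 − R$13,200.00) = R$2,140.80 + 26.46% × R$12,764.00 = R$5,518.15
Solidarity Surcharge: 5.6% × R$25,964.00 = R$1,453.98
Social Insurance: 4.8% × R$25,964.00 = R$1,246.27
Long-Term Care Levy: 7% × R$25,964.00 = R$1,817.48
Total: R$5,518.15 + R$1,453.98 + R$1,246.27 + R$1,817.48 = R$10,035.88

R$10,035.88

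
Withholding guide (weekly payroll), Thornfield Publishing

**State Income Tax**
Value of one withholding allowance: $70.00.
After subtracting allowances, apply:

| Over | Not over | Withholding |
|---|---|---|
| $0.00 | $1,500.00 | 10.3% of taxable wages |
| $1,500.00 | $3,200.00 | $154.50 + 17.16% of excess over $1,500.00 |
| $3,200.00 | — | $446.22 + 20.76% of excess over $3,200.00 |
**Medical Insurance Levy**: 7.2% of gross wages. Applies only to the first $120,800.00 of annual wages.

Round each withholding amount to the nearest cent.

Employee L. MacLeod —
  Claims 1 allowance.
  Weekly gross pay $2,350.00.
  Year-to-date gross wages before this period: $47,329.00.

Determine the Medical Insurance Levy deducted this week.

Medical Insurance Levy: 7.2% × $2,350.00 = $169.20

$169.20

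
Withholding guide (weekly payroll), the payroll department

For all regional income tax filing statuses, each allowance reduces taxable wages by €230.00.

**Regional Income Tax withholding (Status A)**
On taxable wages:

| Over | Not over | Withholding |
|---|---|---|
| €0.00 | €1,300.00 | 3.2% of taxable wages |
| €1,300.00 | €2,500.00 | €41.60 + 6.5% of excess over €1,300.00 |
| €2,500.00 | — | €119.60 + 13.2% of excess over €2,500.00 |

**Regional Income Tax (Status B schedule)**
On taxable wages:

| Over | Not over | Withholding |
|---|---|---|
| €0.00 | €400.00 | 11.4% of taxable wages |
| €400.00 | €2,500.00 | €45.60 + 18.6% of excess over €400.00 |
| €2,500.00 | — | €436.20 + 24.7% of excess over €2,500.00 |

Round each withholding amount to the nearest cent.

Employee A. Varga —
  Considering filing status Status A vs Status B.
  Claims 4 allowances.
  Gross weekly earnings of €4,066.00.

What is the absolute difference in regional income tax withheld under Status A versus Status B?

Regional Income Tax (Status A): taxable = €4,066.00 − 4×€230.00 = €3,146.00
  €119.60 + 13.2% × (€3,146.00 − €2,500.00) = €119.60 + 13.2% × €646.00 = €204.87
Regional Income Tax (Status B): taxable = €4,066.00 − 4×€230.00 = €3,146.00
  €436.20 + 24.7% × (€3,146.00 − €2,500.00) = €436.20 + 24.7% × €646.00 = €595.76
Difference: |€204.87 − €595.76| = €390.89 (higher under Status B)

€390.89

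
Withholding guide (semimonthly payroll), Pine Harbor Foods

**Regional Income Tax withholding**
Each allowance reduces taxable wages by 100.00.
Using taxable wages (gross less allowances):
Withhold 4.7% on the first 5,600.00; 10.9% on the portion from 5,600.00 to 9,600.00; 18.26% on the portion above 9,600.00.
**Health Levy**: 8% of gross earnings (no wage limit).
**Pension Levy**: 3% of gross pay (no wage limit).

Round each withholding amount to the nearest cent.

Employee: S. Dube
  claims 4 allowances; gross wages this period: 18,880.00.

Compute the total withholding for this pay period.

4,397.49

Regional Income Tax: taxable = 18,880.00 − 4×100.00 = 18,480.00
  699.20 + 18.26% × (18,480.00 − 9,600.00) = 699.20 + 18.26% × 8,880.00 = 2,320.69
Health Levy: 8% × 18,880.00 = 1,510.40
Pension Levy: 3% × 18,880.00 = 566.40
Total: 2,320.69 + 1,510.40 + 566.40 = 4,397.49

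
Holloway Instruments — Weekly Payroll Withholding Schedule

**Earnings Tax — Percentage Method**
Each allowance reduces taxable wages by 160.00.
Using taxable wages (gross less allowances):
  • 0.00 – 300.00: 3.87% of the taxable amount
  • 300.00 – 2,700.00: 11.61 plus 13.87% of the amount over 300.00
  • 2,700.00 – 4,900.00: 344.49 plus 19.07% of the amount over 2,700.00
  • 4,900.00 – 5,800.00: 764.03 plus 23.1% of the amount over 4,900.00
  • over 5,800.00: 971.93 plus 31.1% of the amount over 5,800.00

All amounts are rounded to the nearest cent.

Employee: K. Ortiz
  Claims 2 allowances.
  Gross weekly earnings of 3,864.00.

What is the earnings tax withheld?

Earnings Tax: taxable = 3,864.00 − 2×160.00 = 3,544.00
  344.49 + 19.07% × (3,544.00 − 2,700.00) = 344.49 + 19.07% × 844.00 = 505.44

505.44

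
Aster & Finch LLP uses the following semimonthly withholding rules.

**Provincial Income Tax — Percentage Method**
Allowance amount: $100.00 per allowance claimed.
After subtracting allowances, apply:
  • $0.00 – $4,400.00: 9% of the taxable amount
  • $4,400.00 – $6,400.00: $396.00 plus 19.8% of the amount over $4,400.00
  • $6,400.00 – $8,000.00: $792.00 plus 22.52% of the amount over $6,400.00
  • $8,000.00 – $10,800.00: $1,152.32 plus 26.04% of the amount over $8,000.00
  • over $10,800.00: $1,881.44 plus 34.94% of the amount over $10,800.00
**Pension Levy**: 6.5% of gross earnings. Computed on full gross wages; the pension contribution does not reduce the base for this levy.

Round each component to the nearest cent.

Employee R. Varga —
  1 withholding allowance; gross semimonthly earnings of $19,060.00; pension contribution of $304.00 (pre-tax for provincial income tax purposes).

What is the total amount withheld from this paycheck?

Provincial Income Tax: taxable = $19,060.00 − $304.00 − 1×$100.00 = $18,656.00
  $1,881.44 + 34.94% × ($18,656.00 − $10,800.00) = $1,881.44 + 34.94% × $7,856.00 = $4,626.33
Pension Levy: 6.5% × $19,060.00 = $1,238.90
Total: $4,626.33 + $1,238.90 = $5,865.23

$5,865.23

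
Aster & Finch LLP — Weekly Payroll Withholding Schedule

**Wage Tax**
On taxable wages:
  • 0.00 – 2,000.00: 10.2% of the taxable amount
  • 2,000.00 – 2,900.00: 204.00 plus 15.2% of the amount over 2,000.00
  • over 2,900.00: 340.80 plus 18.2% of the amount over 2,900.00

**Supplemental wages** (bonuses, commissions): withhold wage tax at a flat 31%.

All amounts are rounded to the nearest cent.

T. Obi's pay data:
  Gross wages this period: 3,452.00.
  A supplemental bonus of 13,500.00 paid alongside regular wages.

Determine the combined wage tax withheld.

4,626.26

Wage Tax: taxable = 3,452.00
  340.80 + 18.2% × (3,452.00 − 2,900.00) = 340.80 + 18.2% × 552.00 = 441.26
Supplemental (31% flat on bonus): 31% × 13,500.00 = 4,185.00
Total wage tax: 441.26 + 4,185.00 = 4,626.26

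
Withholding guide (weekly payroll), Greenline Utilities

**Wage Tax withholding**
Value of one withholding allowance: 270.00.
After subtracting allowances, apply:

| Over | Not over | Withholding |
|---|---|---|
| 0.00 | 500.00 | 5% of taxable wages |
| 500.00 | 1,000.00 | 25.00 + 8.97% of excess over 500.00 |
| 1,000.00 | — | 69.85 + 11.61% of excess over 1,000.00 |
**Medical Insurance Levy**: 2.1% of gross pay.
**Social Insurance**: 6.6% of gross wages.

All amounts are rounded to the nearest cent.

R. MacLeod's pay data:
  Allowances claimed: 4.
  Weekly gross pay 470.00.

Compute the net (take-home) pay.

Wage Tax: taxable = 470.00 − 4×270.00 = -610.00
  Taxable ≤ 0 → 0.00
Medical Insurance Levy: 2.1% × 470.00 = 9.87
Social Insurance: 6.6% × 470.00 = 31.02
Total withheld: 0.00 + 9.87 + 31.02 = 40.89
Net pay: 470.00 − 40.89 = 429.11

429.11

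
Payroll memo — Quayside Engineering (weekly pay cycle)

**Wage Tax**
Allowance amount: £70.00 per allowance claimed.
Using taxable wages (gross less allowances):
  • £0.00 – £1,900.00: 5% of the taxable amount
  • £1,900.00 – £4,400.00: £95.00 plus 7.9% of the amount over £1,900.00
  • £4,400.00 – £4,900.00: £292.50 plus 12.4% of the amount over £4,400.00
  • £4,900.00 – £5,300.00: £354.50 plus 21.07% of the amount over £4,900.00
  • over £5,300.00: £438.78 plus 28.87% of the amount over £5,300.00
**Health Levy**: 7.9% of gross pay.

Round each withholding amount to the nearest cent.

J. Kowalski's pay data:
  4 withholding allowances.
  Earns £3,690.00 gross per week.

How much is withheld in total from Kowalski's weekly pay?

£505.80

Wage Tax: taxable = £3,690.00 − 4×£70.00 = £3,410.00
  £95.00 + 7.9% × (£3,410.00 − £1,900.00) = £95.00 + 7.9% × £1,510.00 = £214.29
Health Levy: 7.9% × £3,690.00 = £291.51
Total: £214.29 + £291.51 = £505.80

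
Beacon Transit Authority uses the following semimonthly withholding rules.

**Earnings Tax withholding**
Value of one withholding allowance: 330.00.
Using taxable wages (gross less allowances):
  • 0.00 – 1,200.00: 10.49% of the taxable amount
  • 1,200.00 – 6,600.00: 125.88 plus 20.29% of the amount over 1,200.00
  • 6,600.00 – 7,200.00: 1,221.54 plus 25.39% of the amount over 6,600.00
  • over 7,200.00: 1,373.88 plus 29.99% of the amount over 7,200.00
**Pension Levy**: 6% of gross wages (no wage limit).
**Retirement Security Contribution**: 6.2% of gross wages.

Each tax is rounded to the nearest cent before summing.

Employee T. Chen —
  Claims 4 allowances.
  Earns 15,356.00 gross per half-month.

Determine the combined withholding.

Earnings Tax: taxable = 15,356.00 − 4×330.00 = 14,036.00
  1,373.88 + 29.99% × (14,036.00 − 7,200.00) = 1,373.88 + 29.99% × 6,836.00 = 3,424.00
Pension Levy: 6% × 15,356.00 = 921.36
Retirement Security Contribution: 6.2% × 15,356.00 = 952.07
Total: 3,424.00 + 921.36 + 952.07 = 5,297.43

5,297.43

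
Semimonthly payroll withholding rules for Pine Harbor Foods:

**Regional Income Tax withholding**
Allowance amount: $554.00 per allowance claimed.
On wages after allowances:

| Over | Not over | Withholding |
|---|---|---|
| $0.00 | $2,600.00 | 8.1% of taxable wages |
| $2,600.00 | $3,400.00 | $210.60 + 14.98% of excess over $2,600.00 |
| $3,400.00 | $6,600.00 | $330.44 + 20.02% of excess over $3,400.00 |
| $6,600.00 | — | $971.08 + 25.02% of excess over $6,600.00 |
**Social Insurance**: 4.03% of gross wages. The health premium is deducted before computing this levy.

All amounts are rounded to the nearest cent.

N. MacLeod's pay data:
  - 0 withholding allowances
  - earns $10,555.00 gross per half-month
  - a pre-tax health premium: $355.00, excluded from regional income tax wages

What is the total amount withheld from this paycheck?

Regional Income Tax: taxable = $10,555.00 − $355.00 = $10,200.00
  $971.08 + 25.02% × ($10,200.00 − $6,600.00) = $971.08 + 25.02% × $3,600.00 = $1,871.80
Social Insurance: 4.03% × $10,200.00 = $411.06
Total: $1,871.80 + $411.06 = $2,282.86

$2,282.86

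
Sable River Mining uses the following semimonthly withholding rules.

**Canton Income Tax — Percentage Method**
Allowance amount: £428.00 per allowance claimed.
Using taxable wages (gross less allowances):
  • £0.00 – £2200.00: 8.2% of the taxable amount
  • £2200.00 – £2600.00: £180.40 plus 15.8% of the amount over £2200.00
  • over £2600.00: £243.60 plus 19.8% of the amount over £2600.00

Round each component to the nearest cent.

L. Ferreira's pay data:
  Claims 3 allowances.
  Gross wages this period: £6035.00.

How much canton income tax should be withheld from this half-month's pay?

£669.50

Canton Income Tax: taxable = £6035.00 − 3×£428.00 = £4751.00
  £243.60 + 19.8% × (£4751.00 − £2600.00) = £243.60 + 19.8% × £2151.00 = £669.50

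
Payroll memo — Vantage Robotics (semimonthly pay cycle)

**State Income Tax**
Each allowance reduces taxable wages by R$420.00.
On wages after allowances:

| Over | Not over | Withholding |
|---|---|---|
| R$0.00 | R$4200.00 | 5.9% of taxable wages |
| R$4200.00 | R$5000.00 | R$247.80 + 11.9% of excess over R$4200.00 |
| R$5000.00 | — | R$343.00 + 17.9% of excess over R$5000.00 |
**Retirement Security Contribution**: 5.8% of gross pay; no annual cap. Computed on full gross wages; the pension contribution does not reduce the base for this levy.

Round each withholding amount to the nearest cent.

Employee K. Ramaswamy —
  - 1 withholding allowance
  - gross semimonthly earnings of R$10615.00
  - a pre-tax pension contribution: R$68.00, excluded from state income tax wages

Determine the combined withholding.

R$1876.40

State Income Tax: taxable = R$10615.00 − R$68.00 − 1×R$420.00 = R$10127.00
  R$343.00 + 17.9% × (R$10127.00 − R$5000.00) = R$343.00 + 17.9% × R$5127.00 = R$1260.73
Retirement Security Contribution: 5.8% × R$10615.00 = R$615.67
Total: R$1260.73 + R$615.67 = R$1876.40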